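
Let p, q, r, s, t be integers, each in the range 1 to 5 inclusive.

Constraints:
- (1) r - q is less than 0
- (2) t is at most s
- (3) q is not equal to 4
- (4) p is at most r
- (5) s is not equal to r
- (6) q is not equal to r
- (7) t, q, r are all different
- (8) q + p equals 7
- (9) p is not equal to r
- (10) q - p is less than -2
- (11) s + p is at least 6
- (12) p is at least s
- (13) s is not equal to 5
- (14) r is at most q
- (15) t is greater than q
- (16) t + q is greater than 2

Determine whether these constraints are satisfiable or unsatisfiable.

Unsatisfiable

Constraints 1, 2, 4, 12, and 15 give s ≤ p, p ≤ r, r < q, q < t, t ≤ s. Chaining: s ≤ p ≤ r < q < t ≤ s, which forces s < s — impossible.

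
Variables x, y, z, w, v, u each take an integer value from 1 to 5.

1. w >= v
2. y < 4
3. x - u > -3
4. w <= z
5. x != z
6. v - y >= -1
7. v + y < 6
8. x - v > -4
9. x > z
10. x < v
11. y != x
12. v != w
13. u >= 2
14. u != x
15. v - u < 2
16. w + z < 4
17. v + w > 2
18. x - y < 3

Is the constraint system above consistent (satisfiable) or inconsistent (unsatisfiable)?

Unsatisfiable

Constraints 1, 4, 9, and 10 give z < x, x < v, v ≤ w, w ≤ z. Chaining: z < x < v ≤ w ≤ z, which forces z < z — impossible.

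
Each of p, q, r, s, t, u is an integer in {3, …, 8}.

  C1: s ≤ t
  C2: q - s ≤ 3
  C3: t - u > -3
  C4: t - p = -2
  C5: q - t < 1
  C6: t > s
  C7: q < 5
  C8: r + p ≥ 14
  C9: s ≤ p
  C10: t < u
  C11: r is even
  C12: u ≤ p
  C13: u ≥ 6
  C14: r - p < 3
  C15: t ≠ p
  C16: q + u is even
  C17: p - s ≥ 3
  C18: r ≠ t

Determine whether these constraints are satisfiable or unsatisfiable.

Satisfiable

Try p = 8, q = 4, r = 8, s = 3, t = 6, u = 8.
Check constraint 2: q - s = 1; constraint 3: t - u = -2. The remaining constraints are straightforward to verify.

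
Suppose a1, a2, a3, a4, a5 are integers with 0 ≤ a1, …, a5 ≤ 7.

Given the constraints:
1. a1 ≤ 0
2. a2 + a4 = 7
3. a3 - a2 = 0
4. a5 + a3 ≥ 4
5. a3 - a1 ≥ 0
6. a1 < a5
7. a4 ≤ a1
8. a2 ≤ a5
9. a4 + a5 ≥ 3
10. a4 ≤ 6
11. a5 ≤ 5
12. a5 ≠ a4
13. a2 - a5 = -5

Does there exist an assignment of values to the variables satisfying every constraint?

From constraints 8 and 11: a2 ≤ a5 ≤ 5. From constraints 1 and 7: a4 ≤ a1 ≤ 0. Hence a2 + a4 ≤ 5. But constraint 2 requires a2 + a4 = 7, and 7 > 5. Contradiction.

Unsatisfiable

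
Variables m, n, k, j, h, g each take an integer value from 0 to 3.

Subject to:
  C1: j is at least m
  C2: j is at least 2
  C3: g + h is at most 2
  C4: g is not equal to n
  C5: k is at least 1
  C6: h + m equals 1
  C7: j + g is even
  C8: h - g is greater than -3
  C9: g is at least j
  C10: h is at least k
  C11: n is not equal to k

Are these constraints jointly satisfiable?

From constraints 2 and 9: g ≥ j ≥ 2. From constraints 5 and 10: h ≥ k ≥ 1. Hence g + h ≥ 3. But constraint 3 requires g + h ≤ 2, and 2 < 3. Contradiction.

Unsatisfiable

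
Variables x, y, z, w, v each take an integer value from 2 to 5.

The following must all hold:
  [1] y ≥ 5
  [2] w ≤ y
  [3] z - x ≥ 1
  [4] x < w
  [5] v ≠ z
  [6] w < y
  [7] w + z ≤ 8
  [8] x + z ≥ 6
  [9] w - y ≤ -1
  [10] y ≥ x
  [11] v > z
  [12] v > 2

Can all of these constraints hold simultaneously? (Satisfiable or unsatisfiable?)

One satisfying assignment is x = 3, y = 5, z = 4, w = 4, v = 5.
For the less obvious constraints — constraint 3: z - x = 1; constraint 7: w + z = 8 — and the others hold by inspection.

Satisfiable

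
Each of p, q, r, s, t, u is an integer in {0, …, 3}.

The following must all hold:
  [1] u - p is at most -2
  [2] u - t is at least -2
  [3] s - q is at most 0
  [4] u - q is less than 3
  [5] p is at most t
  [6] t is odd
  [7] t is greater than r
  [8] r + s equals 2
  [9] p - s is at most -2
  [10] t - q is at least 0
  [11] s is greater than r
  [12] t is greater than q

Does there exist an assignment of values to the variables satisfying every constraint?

Unsatisfiable

Constraints 1, 2, 3, 9, and 10 give u − t ≥ -2, t − q ≥ 0, q − s ≥ 0, s − p ≥ 2, p − u ≥ 2.
Adding all 5 inequalities: the left sides telescope to 0, and the right sides sum to (-2) + 0 + 0 + 2 + 2 = 2. So 0 ≥ 2, which is false.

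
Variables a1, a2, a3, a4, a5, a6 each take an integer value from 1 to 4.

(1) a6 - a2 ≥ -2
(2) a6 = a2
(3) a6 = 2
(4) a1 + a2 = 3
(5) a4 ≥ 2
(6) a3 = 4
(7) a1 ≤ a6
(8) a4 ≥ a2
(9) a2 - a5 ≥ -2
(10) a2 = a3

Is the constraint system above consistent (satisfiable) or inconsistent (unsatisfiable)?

Unsatisfiable

Constraint 3 fixes a6 = 2 and constraint 6 fixes a3 = 4. Constraints 2 and 10 give a6 = a2 = a3, so a6 = a3. But 2 ≠ 4 — contradiction.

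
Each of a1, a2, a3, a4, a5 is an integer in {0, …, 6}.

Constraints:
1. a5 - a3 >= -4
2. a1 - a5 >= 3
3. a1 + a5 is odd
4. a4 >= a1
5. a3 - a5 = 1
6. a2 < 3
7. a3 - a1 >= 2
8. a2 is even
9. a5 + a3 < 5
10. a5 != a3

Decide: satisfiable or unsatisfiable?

Constraints 1, 2, and 7 give a1 − a5 ≥ 3, a5 − a3 ≥ -4, a3 − a1 ≥ 2.
Adding all 3 inequalities: the left sides telescope to 0, and the right sides sum to 3 + (-4) + 2 = 1. So 0 ≥ 1, which is false.

Unsatisfiable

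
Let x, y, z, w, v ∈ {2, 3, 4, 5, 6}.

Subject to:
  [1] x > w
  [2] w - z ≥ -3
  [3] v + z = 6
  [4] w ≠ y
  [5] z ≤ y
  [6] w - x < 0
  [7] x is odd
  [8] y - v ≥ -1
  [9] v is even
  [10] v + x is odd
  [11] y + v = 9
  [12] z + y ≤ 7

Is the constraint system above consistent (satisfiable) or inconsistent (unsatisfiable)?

Take x = 3, y = 5, z = 2, w = 2, v = 4. Then constraint 2: w - z = 0; constraint 3: v + z = 6, and every other listed constraint is also met.

Satisfiable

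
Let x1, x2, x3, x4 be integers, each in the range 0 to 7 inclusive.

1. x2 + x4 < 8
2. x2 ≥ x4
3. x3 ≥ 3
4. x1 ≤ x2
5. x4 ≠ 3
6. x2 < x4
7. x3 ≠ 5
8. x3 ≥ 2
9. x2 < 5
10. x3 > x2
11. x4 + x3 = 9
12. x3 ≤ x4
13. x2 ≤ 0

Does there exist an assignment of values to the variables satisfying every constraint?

From constraints 3 and 12: x4 ≥ x3 and x3 ≥ 3, so x4 ≥ 3. From constraints 2 and 13: x4 ≤ x2 and x2 ≤ 0, so x4 ≤ 0. But 0 < 3, so no value of x4 works.

Unsatisfiable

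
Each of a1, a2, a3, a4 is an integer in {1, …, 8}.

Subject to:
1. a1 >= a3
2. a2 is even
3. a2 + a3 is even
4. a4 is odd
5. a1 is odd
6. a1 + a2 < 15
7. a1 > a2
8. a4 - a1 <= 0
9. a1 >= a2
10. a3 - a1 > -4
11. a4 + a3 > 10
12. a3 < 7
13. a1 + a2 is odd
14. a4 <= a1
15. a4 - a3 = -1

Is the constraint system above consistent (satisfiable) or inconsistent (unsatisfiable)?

Satisfiable

One satisfying assignment is a1 = 7, a2 = 6, a3 = 6, a4 = 5.
For the less obvious constraints — constraint 6: a1 + a2 = 13; constraint 8: a4 - a1 = -2; constraint 10: a3 - a1 = -1 — and the others hold by inspection.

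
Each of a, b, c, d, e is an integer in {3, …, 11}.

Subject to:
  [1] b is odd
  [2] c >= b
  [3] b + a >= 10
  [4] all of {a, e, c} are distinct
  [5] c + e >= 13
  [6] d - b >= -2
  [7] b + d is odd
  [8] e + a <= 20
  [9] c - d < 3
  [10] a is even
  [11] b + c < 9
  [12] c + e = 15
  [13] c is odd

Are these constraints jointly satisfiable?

Satisfiable

Try a = 8, b = 3, c = 5, d = 4, e = 10.
Check constraint 3: b + a = 11; constraint 5: c + e = 15; constraint 6: d - b = 1. The remaining constraints are straightforward to verify.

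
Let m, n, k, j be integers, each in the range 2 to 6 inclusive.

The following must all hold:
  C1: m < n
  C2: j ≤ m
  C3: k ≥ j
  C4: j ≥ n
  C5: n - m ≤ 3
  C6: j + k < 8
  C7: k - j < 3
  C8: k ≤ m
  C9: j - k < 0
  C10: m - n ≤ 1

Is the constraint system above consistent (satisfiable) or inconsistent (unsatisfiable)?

Unsatisfiable

Constraints 1, 4, 8, and 9 give n ≤ j, j < k, k ≤ m, m < n. Chaining: n ≤ j < k ≤ m < n, which forces n < n — impossible.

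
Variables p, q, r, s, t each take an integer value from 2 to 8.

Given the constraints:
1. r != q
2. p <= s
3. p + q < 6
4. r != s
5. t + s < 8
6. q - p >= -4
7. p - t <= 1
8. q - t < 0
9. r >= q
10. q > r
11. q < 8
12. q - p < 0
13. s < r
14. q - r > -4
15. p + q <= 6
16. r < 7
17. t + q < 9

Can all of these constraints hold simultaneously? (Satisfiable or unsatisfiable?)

Unsatisfiable

Constraints 2, 10, 12, and 13 give q < p, p ≤ s, s < r, r < q. Chaining: q < p ≤ s < r < q, which forces q < q — impossible.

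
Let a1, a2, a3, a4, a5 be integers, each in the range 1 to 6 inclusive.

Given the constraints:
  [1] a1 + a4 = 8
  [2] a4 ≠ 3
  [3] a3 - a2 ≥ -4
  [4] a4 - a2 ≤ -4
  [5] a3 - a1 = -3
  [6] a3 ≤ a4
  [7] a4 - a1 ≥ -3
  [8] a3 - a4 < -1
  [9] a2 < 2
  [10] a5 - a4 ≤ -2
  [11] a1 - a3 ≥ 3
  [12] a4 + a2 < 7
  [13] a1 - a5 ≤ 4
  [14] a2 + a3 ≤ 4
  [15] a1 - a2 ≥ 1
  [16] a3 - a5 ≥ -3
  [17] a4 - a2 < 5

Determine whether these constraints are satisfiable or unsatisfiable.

Constraints 3, 4, 10, 11, and 13 give a5 − a1 ≥ -4, a1 − a3 ≥ 3, a3 − a2 ≥ -4, a2 − a4 ≥ 4, a4 − a5 ≥ 2.
Adding all 5 inequalities: the left sides telescope to 0, and the right sides sum to (-4) + 3 + (-4) + 4 + 2 = 1. So 0 ≥ 1, which is false.

Unsatisfiable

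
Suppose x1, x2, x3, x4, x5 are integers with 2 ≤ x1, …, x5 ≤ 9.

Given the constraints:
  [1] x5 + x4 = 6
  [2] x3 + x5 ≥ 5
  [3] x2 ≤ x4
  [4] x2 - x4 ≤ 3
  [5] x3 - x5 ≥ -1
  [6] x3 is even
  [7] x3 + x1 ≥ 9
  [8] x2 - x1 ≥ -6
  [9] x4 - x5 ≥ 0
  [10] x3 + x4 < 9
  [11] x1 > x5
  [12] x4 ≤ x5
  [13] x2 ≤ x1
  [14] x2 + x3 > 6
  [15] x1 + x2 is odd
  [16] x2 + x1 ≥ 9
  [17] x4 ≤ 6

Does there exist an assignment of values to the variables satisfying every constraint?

The assignment x1 = 8, x2 = 3, x3 = 4, x4 = 3, x5 = 3 works:
  constraint 1 holds since x5 + x4 = 6.
  constraint 2 holds since x3 + x5 = 7.
The rest check out directly.

Satisfiable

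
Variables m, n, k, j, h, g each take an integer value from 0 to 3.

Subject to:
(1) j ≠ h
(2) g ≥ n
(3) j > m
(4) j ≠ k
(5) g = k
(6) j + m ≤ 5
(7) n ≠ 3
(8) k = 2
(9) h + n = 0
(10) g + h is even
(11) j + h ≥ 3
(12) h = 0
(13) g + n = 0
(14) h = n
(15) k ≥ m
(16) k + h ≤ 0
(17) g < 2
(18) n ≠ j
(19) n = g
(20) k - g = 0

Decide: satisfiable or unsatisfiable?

Constraint 12 fixes h = 0 and constraint 8 fixes k = 2. Constraints 5, 14, and 19 give h = n = g = k, so h = k. But 0 ≠ 2 — contradiction.

Unsatisfiable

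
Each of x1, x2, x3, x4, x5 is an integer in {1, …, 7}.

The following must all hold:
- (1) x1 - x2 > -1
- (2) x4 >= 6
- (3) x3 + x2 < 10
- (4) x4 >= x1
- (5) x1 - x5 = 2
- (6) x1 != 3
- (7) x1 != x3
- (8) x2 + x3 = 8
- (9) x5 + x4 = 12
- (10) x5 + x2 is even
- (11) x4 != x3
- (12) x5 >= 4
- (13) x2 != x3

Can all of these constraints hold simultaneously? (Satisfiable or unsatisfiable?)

Setting (x1, x2, x3, x4, x5) = (7, 7, 1, 7, 5) satisfies everything: constraint 1: x1 - x2 = 0; constraint 3: x3 + x2 = 8, and the others follow.

Satisfiable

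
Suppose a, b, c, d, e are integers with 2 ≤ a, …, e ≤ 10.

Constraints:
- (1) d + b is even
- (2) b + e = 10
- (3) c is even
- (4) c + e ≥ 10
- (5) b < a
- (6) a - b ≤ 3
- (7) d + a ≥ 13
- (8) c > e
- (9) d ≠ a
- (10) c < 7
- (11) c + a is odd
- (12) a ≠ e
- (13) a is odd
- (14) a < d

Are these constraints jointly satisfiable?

Take a = 7, b = 6, c = 6, d = 8, e = 4. Then constraint 2: b + e = 10; constraint 4: c + e = 10, and every other listed constraint is also met.

Satisfiable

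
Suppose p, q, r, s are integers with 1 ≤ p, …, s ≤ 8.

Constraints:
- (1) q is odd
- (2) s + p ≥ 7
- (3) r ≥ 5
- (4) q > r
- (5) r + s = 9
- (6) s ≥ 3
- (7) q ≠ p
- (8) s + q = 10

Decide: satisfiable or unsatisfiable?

Try p = 5, q = 7, r = 6, s = 3.
Check constraint 2: s + p = 8; constraint 5: r + s = 9. The remaining constraints are straightforward to verify.

Satisfiable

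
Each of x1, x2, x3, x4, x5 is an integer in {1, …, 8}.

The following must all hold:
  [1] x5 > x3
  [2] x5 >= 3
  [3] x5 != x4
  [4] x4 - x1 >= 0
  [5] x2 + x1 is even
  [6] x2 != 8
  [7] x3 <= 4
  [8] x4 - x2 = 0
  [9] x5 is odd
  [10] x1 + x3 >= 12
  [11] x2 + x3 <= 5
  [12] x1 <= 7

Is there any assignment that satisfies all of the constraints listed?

Unsatisfiable

From constraint 12: x1 ≤ 7. From constraint 7: x3 ≤ 4. Hence x1 + x3 ≤ 11. But constraint 10 requires x1 + x3 ≥ 12, and 12 > 11. Contradiction.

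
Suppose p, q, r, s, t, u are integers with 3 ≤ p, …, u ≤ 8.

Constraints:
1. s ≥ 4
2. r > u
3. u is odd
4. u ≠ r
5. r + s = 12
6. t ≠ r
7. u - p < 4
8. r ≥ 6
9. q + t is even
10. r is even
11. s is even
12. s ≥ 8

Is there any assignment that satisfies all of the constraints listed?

From constraint 8: r ≥ 6. From constraint 12: s ≥ 8. Hence r + s ≥ 14. But constraint 5 requires r + s = 12, and 12 < 14. Contradiction.

Unsatisfiable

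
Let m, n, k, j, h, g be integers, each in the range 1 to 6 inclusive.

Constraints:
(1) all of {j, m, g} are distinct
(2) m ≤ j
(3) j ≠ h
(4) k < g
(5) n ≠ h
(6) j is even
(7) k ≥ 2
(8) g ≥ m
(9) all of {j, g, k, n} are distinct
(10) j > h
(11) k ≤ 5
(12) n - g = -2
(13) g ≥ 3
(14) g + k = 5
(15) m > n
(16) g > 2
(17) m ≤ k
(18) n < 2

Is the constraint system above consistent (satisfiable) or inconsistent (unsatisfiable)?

Satisfiable

The assignment m = 2, n = 1, k = 2, j = 6, h = 2, g = 3 works:
  constraint 1 holds since values 6, 2, 3 are distinct.
  constraint 12 holds since n - g = -2.
  constraint 14 holds since g + k = 5.
The rest check out directly.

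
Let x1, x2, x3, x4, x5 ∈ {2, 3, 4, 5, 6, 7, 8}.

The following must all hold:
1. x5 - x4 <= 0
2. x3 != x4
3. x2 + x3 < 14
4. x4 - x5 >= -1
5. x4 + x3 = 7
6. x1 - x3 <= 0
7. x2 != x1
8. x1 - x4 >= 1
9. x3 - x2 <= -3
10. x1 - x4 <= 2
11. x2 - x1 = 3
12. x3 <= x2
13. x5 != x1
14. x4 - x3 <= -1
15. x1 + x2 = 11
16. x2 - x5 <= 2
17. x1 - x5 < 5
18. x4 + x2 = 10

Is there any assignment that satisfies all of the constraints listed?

Constraints 1, 6, 8, 9, and 16 give x2 − x3 ≥ 3, x3 − x1 ≥ 0, x1 − x4 ≥ 1, x4 − x5 ≥ 0, x5 − x2 ≥ -2.
Adding all 5 inequalities: the left sides telescope to 0, and the right sides sum to 3 + 0 + 1 + 0 + (-2) = 2. So 0 ≥ 2, which is false.

Unsatisfiable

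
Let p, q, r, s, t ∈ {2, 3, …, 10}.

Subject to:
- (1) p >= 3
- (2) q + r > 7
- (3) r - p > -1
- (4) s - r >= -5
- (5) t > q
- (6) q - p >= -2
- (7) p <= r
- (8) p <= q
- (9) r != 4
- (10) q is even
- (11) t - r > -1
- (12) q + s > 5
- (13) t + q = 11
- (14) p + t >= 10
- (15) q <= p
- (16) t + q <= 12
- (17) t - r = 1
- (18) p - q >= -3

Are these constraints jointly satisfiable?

Try p = 4, q = 4, r = 6, s = 2, t = 7.
Check constraint 2: q + r = 10; constraint 3: r - p = 2; constraint 4: s - r = -4. The remaining constraints are straightforward to verify.

Satisfiable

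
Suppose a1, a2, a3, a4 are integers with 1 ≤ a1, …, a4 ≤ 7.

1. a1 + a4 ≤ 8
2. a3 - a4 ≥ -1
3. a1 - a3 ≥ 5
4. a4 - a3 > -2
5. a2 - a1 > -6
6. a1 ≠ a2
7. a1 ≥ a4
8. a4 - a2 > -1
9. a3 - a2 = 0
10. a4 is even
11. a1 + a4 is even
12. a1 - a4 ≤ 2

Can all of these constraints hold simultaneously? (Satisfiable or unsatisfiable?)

Constraints 2, 3, and 12 give a3 − a4 ≥ -1, a4 − a1 ≥ -2, a1 − a3 ≥ 5.
Adding all 3 inequalities: the left sides telescope to 0, and the right sides sum to (-1) + (-2) + 5 = 2. So 0 ≥ 2, which is false.

Unsatisfiable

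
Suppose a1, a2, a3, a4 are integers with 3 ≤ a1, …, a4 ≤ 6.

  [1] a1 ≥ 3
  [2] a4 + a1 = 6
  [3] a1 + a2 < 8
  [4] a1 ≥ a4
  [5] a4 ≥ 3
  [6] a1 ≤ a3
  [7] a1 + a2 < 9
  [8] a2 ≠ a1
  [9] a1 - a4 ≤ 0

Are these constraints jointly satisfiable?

Satisfiable

One satisfying assignment is a1 = 3, a2 = 4, a3 = 5, a4 = 3.
For the less obvious constraints — constraint 2: a4 + a1 = 6; constraint 3: a1 + a2 = 7 — and the others hold by inspection.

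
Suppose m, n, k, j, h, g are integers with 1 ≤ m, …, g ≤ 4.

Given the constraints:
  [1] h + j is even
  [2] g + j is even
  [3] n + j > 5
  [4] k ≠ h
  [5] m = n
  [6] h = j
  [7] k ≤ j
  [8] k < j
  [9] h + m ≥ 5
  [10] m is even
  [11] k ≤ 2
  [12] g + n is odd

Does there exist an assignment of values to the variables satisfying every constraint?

Try m = 4, n = 4, k = 1, j = 3, h = 3, g = 3.
Check constraint 3: n + j = 7; constraint 9: h + m = 7. The remaining constraints are straightforward to verify.

Satisfiable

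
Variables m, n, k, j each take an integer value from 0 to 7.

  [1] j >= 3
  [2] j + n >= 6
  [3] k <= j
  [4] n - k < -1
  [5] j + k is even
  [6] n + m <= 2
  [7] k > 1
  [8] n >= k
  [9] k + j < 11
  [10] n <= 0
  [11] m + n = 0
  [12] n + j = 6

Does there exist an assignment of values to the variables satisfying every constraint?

From constraint 7: k ≥ 2. From constraints 8 and 10: k ≤ n and n ≤ 0, so k ≤ 0. But 0 < 2, so no value of k works.

Unsatisfiable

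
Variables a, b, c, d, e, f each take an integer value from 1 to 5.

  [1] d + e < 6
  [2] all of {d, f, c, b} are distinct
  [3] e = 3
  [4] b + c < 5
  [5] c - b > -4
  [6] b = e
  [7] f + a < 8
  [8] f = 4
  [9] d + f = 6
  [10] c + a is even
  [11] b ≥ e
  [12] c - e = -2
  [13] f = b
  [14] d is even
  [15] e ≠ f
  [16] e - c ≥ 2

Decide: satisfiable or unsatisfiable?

Constraint 8 fixes f = 4 and constraint 3 fixes e = 3. Constraints 6 and 13 give f = b = e, so f = e. But 4 ≠ 3 — contradiction.

Unsatisfiable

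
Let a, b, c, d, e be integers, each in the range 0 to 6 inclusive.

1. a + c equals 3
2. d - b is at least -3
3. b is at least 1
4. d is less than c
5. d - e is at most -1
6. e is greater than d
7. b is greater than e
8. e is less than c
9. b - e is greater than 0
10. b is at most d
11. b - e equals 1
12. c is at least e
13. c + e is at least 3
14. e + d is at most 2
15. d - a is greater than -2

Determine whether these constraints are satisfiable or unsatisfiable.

Constraints 5, 7, and 10 give d < e, e < b, b ≤ d. Chaining: d < e < b ≤ d, which forces d < d — impossible.

Unsatisfiable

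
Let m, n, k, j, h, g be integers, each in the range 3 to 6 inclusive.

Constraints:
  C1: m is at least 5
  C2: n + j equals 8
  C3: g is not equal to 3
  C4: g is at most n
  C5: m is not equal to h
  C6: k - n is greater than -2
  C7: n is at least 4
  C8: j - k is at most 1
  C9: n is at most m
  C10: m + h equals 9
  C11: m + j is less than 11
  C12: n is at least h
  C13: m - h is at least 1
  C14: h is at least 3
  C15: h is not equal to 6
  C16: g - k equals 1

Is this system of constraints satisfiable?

Satisfiable

One satisfying assignment is m = 6, n = 4, k = 3, j = 4, h = 3, g = 4.
For the less obvious constraints — constraint 2: n + j = 8; constraint 6: k - n = -1 — and the others hold by inspection.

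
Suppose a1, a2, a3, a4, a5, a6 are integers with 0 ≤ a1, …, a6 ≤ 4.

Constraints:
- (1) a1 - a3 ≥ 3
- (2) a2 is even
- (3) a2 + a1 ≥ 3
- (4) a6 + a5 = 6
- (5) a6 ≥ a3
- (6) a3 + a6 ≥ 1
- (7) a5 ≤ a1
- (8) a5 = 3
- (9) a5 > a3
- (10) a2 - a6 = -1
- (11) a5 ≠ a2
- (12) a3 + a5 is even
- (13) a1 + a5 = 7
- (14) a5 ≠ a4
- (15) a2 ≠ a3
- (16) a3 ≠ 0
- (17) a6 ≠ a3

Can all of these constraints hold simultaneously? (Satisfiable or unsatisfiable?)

Satisfiable

Take a1 = 4, a2 = 2, a3 = 1, a4 = 4, a5 = 3, a6 = 3. Then constraint 1: a1 - a3 = 3; constraint 3: a2 + a1 = 6; constraint 4: a6 + a5 = 6, and every other listed constraint is also met.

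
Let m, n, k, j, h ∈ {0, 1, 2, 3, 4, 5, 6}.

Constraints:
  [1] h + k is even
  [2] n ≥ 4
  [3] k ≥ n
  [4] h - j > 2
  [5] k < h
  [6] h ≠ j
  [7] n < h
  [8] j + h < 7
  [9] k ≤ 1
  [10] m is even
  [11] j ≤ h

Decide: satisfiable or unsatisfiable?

From constraint 2: n ≥ 4. From constraints 3 and 9: n ≤ k and k ≤ 1, so n ≤ 1. But 1 < 4, so no value of n works.

Unsatisfiable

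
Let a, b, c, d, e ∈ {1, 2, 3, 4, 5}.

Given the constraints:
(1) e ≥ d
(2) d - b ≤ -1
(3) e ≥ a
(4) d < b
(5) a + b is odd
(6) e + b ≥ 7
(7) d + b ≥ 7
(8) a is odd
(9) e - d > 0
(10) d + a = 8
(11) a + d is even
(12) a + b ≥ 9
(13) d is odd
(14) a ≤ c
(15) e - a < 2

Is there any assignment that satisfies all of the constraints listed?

Setting (a, b, c, d, e) = (5, 4, 5, 3, 5) satisfies everything: constraint 2: d - b = -1; constraint 6: e + b = 9; constraint 7: d + b = 7, and the others follow.

Satisfiable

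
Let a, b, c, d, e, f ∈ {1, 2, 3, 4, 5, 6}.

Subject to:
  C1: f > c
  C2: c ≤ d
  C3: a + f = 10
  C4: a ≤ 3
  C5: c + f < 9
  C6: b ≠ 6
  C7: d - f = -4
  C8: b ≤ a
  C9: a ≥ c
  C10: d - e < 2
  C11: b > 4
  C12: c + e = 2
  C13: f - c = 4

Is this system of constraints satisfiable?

From constraint 11: b ≥ 5. From constraints 4 and 8: b ≤ a and a ≤ 3, so b ≤ 3. But 3 < 5, so no value of b works.

Unsatisfiable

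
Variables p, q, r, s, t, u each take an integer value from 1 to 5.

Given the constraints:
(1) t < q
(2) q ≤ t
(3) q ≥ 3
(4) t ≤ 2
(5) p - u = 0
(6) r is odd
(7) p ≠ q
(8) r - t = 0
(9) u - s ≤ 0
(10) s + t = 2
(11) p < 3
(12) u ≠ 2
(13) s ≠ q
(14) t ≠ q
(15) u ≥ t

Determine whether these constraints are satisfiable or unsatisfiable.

From constraints 2 and 3: t ≥ q and q ≥ 3, so t ≥ 3. From constraint 4: t ≤ 2. But 2 < 3, so no value of t works.

Unsatisfiable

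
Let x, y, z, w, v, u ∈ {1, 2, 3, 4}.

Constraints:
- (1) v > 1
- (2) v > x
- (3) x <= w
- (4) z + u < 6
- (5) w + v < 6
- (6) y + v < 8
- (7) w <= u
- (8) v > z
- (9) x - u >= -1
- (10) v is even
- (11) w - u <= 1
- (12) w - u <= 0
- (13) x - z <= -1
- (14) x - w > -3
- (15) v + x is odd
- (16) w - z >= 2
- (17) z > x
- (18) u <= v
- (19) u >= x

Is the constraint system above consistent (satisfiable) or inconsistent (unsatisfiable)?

Constraints 9, 12, 13, and 16 give w − z ≥ 2, z − x ≥ 1, x − u ≥ -1, u − w ≥ 0.
Adding all 4 inequalities: the left sides telescope to 0, and the right sides sum to 2 + 1 + (-1) + 0 = 2. So 0 ≥ 2, which is false.

Unsatisfiable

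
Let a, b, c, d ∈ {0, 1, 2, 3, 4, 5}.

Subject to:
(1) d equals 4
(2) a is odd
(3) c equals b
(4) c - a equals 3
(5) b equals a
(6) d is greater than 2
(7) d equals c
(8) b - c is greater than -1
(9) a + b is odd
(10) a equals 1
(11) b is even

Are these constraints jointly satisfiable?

Unsatisfiable

Constraint 1 fixes d = 4 and constraint 10 fixes a = 1. Constraints 3, 5, and 7 give d = c = b = a, so d = a. But 4 ≠ 1 — contradiction.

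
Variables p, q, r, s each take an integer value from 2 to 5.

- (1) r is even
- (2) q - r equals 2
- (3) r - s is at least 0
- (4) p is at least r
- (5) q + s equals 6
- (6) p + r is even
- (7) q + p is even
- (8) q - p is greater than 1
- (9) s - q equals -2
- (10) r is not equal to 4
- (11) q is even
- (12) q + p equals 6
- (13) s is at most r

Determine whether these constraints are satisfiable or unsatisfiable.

Satisfiable

Setting (p, q, r, s) = (2, 4, 2, 2) satisfies everything: constraint 2: q - r = 2; constraint 3: r - s = 0, and the others follow.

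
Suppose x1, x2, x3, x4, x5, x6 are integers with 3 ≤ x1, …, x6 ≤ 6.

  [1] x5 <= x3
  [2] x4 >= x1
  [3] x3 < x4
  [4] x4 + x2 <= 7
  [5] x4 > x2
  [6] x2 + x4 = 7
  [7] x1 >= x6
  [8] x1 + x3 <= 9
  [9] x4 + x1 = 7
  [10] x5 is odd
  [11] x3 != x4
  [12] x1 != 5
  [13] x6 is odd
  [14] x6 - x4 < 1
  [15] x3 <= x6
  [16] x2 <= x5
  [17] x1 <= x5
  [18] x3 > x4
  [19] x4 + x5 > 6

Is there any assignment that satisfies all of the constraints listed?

Constraints 2, 7, 15, and 18 give x3 ≤ x6, x6 ≤ x1, x1 ≤ x4, x4 < x3. Chaining: x3 ≤ x6 ≤ x1 ≤ x4 < x3, which forces x3 < x3 — impossible.

Unsatisfiable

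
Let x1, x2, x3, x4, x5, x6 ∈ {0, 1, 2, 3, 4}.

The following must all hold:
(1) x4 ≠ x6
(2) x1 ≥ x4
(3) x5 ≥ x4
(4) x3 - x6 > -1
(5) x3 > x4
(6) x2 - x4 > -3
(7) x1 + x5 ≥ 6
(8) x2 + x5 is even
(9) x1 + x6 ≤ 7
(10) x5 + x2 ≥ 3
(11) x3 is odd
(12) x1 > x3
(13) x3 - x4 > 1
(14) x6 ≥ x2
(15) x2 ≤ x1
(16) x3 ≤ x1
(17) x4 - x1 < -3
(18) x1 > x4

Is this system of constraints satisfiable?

Setting (x1, x2, x3, x4, x5, x6) = (4, 0, 3, 0, 4, 2) satisfies everything: constraint 4: x3 - x6 = 1; constraint 6: x2 - x4 = 0, and the others follow.

Satisfiable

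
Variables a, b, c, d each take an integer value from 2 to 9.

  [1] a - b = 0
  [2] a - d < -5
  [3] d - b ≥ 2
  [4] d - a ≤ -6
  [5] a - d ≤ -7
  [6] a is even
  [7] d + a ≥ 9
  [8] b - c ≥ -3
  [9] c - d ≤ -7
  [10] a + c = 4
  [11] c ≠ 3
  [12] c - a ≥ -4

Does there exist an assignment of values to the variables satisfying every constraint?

Unsatisfiable

Constraints 3, 4, 8, and 12 give b − c ≥ -3, c − a ≥ -4, a − d ≥ 6, d − b ≥ 2.
Adding all 4 inequalities: the left sides telescope to 0, and the right sides sum to (-3) + (-4) + 6 + 2 = 1. So 0 ≥ 1, which is false.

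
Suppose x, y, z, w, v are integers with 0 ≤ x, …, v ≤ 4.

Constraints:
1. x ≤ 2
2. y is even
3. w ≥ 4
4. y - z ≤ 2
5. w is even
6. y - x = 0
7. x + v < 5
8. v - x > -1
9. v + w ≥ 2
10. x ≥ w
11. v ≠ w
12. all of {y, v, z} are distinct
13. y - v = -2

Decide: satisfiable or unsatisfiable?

Unsatisfiable

From constraints 3 and 10: x ≥ w and w ≥ 4, so x ≥ 4. From constraint 1: x ≤ 2. But 2 < 4, so no value of x works.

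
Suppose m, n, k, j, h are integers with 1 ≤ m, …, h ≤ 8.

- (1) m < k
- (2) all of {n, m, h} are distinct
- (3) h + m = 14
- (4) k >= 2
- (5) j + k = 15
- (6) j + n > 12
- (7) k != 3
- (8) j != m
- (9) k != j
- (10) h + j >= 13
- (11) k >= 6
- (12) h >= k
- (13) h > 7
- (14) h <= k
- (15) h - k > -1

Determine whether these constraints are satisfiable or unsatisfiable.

The assignment m = 6, n = 7, k = 8, j = 7, h = 8 works:
  constraint 3 holds since h + m = 14.
  constraint 5 holds since j + k = 15.
  constraint 6 holds since j + n = 14.
The rest check out directly.

Satisfiable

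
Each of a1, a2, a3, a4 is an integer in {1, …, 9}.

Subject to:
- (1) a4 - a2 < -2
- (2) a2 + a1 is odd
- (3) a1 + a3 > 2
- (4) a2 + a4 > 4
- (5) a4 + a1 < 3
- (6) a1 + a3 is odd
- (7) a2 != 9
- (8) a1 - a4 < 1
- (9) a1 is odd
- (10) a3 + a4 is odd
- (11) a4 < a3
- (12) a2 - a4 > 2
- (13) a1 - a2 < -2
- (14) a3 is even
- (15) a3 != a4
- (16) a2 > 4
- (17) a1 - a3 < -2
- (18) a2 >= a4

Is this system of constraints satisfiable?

The assignment a1 = 1, a2 = 6, a3 = 4, a4 = 1 works:
  constraint 1 holds since a4 - a2 = -5.
  constraint 3 holds since a1 + a3 = 5.
The rest check out directly.

Satisfiable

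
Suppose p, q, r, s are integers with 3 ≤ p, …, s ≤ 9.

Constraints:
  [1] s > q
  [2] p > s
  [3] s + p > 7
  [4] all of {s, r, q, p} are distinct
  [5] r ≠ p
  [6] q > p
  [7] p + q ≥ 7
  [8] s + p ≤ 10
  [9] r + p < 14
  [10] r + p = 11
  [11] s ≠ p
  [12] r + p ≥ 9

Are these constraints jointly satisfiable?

Constraints 1, 2, and 6 give s < p, p < q, q < s. Chaining: s < p < q < s, which forces s < s — impossible.

Unsatisfiable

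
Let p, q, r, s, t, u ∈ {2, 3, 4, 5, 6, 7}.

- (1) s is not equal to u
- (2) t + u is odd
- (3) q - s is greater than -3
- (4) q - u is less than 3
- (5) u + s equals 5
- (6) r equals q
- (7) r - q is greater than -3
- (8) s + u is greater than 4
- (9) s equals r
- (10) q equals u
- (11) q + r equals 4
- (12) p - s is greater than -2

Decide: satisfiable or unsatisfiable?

From constraints 6, 9, and 10, s = r = q = u, so s = u. But constraint 1 says s ≠ u. Contradiction.

Unsatisfiable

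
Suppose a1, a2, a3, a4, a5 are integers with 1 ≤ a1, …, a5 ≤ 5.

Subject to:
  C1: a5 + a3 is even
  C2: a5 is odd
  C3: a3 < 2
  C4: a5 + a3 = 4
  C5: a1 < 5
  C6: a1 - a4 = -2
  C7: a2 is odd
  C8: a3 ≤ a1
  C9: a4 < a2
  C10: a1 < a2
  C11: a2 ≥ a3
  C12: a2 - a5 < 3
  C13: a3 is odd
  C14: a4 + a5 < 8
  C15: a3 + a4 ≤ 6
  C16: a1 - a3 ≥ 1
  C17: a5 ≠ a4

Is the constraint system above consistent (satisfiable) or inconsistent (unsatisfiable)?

Take a1 = 2, a2 = 5, a3 = 1, a4 = 4, a5 = 3. Then constraint 4: a5 + a3 = 4; constraint 6: a1 - a4 = -2; constraint 12: a2 - a5 = 2, and every other listed constraint is also met.

Satisfiable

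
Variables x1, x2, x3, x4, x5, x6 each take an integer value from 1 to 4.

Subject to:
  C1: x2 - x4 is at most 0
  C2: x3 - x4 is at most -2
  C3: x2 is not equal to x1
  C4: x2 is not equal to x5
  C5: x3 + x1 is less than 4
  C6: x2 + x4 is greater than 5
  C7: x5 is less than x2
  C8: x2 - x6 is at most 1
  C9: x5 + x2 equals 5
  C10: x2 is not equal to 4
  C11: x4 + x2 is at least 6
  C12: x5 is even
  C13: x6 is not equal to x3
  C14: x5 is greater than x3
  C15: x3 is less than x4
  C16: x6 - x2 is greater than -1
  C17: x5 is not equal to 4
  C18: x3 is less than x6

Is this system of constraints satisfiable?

The assignment x1 = 1, x2 = 3, x3 = 1, x4 = 3, x5 = 2, x6 = 4 works:
  constraint 1 holds since x2 - x4 = 0.
  constraint 2 holds since x3 - x4 = -2.
The rest check out directly.

Satisfiable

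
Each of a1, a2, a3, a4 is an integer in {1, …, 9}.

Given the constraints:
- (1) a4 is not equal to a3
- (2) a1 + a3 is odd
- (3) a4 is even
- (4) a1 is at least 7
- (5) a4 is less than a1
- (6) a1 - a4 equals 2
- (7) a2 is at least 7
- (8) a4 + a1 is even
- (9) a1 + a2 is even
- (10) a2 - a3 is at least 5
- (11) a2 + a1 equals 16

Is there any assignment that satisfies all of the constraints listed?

Satisfiable

One satisfying assignment is a1 = 8, a2 = 8, a3 = 1, a4 = 6.
For the less obvious constraints — constraint 6: a1 - a4 = 2; constraint 10: a2 - a3 = 7; constraint 11: a2 + a1 = 16 — and the others hold by inspection.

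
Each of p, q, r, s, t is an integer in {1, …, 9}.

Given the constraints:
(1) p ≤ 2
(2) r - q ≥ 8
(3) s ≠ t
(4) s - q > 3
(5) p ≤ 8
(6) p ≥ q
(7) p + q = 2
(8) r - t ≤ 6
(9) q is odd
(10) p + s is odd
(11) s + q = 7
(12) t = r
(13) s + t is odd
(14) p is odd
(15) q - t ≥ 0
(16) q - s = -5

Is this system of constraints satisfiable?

Constraints 2, 8, and 15 give q − t ≥ 0, t − r ≥ -6, r − q ≥ 8.
Adding all 3 inequalities: the left sides telescope to 0, and the right sides sum to 0 + (-6) + 8 = 2. So 0 ≥ 2, which is false.

Unsatisfiable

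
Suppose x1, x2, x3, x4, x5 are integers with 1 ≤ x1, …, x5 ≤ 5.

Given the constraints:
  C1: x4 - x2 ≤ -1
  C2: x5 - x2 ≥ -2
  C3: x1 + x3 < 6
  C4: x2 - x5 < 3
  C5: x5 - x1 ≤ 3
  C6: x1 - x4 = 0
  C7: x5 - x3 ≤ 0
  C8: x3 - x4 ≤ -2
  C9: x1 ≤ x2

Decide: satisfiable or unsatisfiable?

Unsatisfiable

Constraints 1, 2, 7, and 8 give x4 − x3 ≥ 2, x3 − x5 ≥ 0, x5 − x2 ≥ -2, x2 − x4 ≥ 1.
Adding all 4 inequalities: the left sides telescope to 0, and the right sides sum to 2 + 0 + (-2) + 1 = 1. So 0 ≥ 1, which is false.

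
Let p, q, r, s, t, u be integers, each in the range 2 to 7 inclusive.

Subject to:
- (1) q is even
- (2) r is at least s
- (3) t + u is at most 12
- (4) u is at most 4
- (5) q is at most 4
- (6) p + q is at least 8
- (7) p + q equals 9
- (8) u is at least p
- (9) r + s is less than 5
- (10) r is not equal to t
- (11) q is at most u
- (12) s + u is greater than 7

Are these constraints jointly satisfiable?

From constraints 4 and 8: p ≤ u ≤ 4. From constraint 5: q ≤ 4. Hence p + q ≤ 8. But constraint 7 requires p + q = 9, and 9 > 8. Contradiction.

Unsatisfiable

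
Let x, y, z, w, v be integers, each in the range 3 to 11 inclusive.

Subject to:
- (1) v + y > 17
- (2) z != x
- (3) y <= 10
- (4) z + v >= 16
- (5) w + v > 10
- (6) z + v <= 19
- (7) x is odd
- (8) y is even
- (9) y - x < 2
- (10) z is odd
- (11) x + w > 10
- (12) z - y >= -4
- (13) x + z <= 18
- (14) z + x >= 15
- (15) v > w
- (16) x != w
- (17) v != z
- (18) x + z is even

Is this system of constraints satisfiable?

Satisfiable

Setting (x, y, z, w, v) = (9, 10, 7, 4, 9) satisfies everything: constraint 1: v + y = 19; constraint 4: z + v = 16, and the others follow.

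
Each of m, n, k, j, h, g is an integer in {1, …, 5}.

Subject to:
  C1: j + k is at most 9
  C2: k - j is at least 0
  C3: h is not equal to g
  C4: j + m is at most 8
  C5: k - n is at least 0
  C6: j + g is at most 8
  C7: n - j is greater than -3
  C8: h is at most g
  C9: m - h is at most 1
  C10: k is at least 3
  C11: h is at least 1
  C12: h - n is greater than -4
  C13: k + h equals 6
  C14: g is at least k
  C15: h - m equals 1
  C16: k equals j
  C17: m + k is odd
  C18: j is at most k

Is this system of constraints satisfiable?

Satisfiable

The assignment m = 1, n = 3, k = 4, j = 4, h = 2, g = 4 works:
  constraint 1 holds since j + k = 8.
  constraint 2 holds since k - j = 0.
The rest check out directly.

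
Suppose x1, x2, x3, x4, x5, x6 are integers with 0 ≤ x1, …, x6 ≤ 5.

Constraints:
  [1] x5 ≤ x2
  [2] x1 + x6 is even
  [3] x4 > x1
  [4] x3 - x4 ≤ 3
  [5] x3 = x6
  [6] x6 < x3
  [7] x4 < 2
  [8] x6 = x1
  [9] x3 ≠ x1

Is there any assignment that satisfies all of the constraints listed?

Unsatisfiable

From constraints 5 and 8, x3 = x6 = x1, so x3 = x1. But constraint 9 says x3 ≠ x1. Contradiction.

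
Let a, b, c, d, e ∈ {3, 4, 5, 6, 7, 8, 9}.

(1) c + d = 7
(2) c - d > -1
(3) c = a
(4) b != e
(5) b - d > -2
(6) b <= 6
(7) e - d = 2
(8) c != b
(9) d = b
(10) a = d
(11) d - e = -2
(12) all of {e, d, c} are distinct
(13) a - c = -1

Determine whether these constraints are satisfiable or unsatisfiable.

From constraints 3, 9, and 10, c = a = d = b, so c = b. But constraint 8 says c ≠ b. Contradiction.

Unsatisfiable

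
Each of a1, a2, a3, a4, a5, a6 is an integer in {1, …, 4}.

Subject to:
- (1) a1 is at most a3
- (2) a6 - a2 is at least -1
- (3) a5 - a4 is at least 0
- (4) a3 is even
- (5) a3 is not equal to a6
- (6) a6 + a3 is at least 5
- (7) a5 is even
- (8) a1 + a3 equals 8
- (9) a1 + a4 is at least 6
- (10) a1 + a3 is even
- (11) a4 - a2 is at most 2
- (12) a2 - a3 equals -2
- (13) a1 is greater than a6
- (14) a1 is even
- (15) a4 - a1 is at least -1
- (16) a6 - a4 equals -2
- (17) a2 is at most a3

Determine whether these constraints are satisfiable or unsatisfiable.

Take a1 = 4, a2 = 2, a3 = 4, a4 = 4, a5 = 4, a6 = 2. Then constraint 2: a6 - a2 = 0; constraint 3: a5 - a4 = 0; constraint 6: a6 + a3 = 6, and every other listed constraint is also met.

Satisfiable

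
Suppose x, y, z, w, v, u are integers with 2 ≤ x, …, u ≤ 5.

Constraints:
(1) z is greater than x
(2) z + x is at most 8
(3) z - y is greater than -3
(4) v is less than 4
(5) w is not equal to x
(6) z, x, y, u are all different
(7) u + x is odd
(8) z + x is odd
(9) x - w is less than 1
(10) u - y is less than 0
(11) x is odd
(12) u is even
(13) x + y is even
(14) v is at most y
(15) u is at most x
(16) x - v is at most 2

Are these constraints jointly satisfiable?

Try x = 3, y = 5, z = 4, w = 4, v = 3, u = 2.
Check constraint 2: z + x = 7; constraint 3: z - y = -1; constraint 9: x - w = -1. The remaining constraints are straightforward to verify.

Satisfiable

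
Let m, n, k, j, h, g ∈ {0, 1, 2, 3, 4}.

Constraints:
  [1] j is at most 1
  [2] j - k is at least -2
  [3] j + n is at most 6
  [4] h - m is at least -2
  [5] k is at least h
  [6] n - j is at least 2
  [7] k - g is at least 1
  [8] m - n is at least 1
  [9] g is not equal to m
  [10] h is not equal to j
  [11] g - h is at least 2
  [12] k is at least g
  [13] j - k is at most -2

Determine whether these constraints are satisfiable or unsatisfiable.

Unsatisfiable

Constraints 2, 4, 6, 7, 8, and 11 give n − j ≥ 2, j − k ≥ -2, k − g ≥ 1, g − h ≥ 2, h − m ≥ -2, m − n ≥ 1.
Adding all 6 inequalities: the left sides telescope to 0, and the right sides sum to 2 + (-2) + 1 + 2 + (-2) + 1 = 2. So 0 ≥ 2, which is false.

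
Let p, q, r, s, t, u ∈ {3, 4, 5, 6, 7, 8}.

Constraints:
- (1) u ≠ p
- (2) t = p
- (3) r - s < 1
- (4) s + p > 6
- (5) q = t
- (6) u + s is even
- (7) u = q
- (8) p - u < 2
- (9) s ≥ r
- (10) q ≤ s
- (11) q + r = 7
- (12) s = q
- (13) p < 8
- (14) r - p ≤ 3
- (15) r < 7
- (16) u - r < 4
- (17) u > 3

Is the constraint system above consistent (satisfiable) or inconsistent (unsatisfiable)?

From constraints 2, 5, and 7, u = q = t = p, so u = p. But constraint 1 says u ≠ p. Contradiction.

Unsatisfiable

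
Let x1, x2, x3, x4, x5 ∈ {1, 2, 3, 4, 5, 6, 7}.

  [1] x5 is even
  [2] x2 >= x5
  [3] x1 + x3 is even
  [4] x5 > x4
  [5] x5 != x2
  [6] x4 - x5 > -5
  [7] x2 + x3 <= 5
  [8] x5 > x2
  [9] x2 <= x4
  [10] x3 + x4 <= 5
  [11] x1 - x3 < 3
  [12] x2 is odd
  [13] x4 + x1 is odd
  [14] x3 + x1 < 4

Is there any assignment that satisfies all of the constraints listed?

Constraints 2, 4, and 9 give x2 ≤ x4, x4 < x5, x5 ≤ x2. Chaining: x2 ≤ x4 < x5 ≤ x2, which forces x2 < x2 — impossible.

Unsatisfiable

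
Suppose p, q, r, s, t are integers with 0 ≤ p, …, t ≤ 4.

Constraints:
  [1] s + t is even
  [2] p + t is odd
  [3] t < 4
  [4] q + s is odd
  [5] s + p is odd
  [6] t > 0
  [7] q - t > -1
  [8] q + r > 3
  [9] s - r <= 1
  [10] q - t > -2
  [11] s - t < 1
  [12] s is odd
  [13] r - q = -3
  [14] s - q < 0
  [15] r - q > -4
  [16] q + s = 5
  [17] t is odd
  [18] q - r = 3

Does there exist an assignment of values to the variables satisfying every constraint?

Satisfiable

The assignment p = 0, q = 4, r = 1, s = 1, t = 3 works:
  constraint 7 holds since q - t = 1.
  constraint 8 holds since q + r = 5.
The rest check out directly.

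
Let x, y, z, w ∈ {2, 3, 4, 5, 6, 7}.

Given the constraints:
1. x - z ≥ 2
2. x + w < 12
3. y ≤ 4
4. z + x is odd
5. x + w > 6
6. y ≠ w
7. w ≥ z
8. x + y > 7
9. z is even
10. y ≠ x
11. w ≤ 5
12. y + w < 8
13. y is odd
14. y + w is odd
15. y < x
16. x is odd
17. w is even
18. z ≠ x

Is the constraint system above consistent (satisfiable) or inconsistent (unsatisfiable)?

Satisfiable

One satisfying assignment is x = 7, y = 3, z = 2, w = 2.
For the less obvious constraints — constraint 1: x - z = 5; constraint 2: x + w = 9 — and the others hold by inspection.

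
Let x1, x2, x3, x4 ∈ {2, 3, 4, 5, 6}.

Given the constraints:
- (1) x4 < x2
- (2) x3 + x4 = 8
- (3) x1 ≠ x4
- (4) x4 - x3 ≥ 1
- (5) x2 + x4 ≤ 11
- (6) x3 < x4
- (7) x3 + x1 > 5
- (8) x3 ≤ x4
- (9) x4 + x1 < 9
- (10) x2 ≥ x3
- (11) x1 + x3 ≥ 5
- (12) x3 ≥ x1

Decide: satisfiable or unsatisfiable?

Satisfiable

Setting (x1, x2, x3, x4) = (3, 6, 3, 5) satisfies everything: constraint 2: x3 + x4 = 8; constraint 4: x4 - x3 = 2, and the others follow.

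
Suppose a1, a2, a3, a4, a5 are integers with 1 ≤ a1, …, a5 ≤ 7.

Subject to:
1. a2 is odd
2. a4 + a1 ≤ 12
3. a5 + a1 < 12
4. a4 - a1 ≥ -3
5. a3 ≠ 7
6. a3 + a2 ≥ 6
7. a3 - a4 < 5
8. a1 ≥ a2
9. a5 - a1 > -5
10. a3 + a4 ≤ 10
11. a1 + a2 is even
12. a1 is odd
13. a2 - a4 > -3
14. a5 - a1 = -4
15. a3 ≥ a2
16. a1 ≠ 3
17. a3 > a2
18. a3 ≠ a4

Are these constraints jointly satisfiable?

Take a1 = 7, a2 = 3, a3 = 6, a4 = 4, a5 = 3. Then constraint 2: a4 + a1 = 11; constraint 3: a5 + a1 = 10; constraint 4: a4 - a1 = -3, and every other listed constraint is also met.

Satisfiable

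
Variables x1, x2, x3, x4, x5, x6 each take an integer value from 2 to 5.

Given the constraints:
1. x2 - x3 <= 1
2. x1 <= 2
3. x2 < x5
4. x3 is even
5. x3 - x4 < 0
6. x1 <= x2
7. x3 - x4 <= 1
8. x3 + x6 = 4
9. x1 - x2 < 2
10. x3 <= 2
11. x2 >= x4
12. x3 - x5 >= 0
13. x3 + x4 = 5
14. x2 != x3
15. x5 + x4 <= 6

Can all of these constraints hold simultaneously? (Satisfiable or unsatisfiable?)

Unsatisfiable

Constraints 3, 5, 11, and 12 give x5 ≤ x3, x3 < x4, x4 ≤ x2, x2 < x5. Chaining: x5 ≤ x3 < x4 ≤ x2 < x5, which forces x5 < x5 — impossible.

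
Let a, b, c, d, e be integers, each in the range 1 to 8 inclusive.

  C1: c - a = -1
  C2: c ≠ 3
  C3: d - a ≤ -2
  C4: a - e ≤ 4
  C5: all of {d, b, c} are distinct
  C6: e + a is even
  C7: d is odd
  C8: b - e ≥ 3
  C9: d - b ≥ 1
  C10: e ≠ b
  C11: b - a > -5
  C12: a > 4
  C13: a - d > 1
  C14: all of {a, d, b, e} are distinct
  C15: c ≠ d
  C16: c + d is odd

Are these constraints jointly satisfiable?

Constraints 3, 4, 8, and 9 give a − d ≥ 2, d − b ≥ 1, b − e ≥ 3, e − a ≥ -4.
Adding all 4 inequalities: the left sides telescope to 0, and the right sides sum to 2 + 1 + 3 + (-4) = 2. So 0 ≥ 2, which is false.

Unsatisfiable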